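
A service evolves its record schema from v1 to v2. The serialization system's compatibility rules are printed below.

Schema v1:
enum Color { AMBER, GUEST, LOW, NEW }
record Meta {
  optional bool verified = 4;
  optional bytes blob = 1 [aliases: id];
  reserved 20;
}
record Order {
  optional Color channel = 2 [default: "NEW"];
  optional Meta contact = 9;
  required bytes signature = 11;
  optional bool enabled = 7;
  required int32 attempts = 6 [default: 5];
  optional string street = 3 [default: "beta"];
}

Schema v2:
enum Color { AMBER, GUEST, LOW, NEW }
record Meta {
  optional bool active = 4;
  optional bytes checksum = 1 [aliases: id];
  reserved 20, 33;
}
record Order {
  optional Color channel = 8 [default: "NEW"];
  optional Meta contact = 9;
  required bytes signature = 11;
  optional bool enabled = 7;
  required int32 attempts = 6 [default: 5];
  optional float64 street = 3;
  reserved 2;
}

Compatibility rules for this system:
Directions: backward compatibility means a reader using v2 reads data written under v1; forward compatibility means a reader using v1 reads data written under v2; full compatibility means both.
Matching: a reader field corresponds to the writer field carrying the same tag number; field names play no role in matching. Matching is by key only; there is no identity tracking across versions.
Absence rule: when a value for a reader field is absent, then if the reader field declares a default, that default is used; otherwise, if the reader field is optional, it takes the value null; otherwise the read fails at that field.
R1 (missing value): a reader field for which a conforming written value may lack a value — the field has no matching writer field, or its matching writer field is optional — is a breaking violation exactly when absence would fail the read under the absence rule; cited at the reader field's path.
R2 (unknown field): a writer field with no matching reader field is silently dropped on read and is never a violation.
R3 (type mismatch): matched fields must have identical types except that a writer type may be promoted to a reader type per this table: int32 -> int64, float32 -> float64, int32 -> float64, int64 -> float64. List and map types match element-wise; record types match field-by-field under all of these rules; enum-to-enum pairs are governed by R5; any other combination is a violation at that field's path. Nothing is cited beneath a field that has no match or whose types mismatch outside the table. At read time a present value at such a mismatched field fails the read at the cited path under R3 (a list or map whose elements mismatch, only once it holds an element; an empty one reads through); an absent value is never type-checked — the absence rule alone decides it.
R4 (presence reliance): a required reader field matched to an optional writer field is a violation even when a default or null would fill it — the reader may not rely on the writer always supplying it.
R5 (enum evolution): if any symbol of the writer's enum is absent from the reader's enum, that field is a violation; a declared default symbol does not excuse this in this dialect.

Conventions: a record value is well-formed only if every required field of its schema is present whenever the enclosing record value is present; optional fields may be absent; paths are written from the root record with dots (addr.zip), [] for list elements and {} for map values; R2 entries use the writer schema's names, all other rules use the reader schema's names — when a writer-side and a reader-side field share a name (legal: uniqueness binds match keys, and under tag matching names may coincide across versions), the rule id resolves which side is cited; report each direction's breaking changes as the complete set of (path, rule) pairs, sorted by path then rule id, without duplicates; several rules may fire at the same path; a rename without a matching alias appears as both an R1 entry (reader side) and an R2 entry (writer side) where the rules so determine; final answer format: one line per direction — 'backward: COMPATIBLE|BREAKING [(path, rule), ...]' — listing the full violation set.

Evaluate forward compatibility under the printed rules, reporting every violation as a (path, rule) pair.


arrows below run writer -> reader for Order
forward on Order — v1 reading data written by v2:
  channel: no writer match
  writer optional, Meta -> Meta: reader contact maps from writer contact
  writer required, bytes -> bytes: reader signature maps from writer signature
  writer optional, bool -> bool: reader enabled maps from writer enabled
  writer required, int32 -> int32: reader attempts maps from writer attempts
  writer optional, float64 -> string: reader street maps from writer street
  leftover writer field: channel
  writer optional, bool -> bool: reader contact.verified maps from writer contact.active
  writer optional, bytes -> bytes: reader contact.blob maps from writer contact.checksum
  rule R3 violated at street
  => 1 violation(s): forward is BREAKING for Order
the other Order changes do not affect what is asked:
  renamed field blob to checksum in record Meta -> fires no rule on Order, leaving the asked answer as it is
  field channel in record Order: tag 2 changed to 8 -> fires no rule on Order, leaving the asked answer as it is
  renamed field verified to active in record Meta -> fires no rule on Order, leaving the asked answer as it is

forward: BREAKING [(street, R3)]


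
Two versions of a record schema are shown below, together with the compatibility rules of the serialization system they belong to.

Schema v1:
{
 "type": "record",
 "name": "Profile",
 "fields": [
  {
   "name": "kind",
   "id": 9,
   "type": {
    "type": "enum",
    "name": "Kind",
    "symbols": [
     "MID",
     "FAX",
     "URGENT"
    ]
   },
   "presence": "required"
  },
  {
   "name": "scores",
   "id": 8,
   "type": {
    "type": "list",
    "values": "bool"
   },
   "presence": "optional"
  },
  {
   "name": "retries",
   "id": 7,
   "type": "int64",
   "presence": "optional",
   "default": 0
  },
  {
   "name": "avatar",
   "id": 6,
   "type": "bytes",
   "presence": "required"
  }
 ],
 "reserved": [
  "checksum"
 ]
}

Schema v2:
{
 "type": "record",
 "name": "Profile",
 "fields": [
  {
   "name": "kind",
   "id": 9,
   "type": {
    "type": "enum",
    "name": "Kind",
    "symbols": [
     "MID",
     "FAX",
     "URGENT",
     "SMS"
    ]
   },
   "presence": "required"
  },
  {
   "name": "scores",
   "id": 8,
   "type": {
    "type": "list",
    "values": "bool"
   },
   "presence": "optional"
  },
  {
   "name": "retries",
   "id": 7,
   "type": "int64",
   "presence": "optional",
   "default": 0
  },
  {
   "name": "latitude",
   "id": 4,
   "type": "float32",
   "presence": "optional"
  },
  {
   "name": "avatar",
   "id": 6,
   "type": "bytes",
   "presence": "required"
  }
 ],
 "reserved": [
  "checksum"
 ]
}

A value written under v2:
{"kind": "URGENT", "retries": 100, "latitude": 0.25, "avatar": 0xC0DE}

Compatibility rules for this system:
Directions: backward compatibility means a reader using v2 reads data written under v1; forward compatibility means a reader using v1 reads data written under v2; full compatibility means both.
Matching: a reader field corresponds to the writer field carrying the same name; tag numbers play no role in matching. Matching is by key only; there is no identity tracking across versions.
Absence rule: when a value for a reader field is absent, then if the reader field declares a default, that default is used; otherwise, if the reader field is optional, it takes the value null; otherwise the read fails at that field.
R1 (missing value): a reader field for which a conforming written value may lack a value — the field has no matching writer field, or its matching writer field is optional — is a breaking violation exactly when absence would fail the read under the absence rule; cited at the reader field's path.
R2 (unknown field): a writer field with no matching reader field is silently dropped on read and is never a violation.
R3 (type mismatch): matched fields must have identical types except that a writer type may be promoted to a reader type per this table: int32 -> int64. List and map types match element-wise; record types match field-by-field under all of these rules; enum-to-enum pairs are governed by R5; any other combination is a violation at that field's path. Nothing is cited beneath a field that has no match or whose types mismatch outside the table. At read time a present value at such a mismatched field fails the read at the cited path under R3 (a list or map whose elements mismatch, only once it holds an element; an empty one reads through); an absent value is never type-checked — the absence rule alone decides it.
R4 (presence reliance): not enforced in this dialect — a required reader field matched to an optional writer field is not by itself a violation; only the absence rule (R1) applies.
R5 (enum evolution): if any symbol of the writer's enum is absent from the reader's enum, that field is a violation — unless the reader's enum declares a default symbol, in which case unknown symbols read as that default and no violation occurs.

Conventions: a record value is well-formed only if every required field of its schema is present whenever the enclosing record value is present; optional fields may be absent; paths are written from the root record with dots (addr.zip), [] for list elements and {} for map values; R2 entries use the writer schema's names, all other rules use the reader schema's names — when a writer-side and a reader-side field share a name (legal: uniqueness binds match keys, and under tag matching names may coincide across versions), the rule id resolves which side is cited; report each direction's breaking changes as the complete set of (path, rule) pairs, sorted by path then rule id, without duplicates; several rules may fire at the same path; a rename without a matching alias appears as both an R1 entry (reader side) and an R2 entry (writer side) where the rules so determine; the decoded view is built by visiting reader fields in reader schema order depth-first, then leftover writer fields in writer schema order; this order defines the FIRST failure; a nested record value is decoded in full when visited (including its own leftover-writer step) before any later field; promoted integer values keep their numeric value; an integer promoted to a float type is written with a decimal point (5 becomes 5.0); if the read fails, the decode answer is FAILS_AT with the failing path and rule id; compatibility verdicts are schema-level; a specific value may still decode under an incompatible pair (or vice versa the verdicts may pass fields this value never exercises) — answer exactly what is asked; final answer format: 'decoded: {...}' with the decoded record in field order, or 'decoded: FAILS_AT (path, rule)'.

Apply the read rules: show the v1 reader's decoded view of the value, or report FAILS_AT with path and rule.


decoded: {"kind": "URGENT", "scores": null, "retries": 100, "avatar": 0xC0DE}

arrows below run writer -> reader for Profile
decode (reader v1):
  kind := "URGENT"
  scores := null (absent, optional -> null)
  retries := 100
  avatar := 0xC0DE
  writer latitude: unknown -> dropped
  => decoded: {"kind": "URGENT", "scores": null, "retries": 100, "avatar": 0xC0DE}
diffs on Profile not affecting the asked answer:
  added field latitude to record Profile: optional float32, tag 4 (in v2 it sits immediately before avatar) -> triggers nothing under the printed rules; the Profile answer is the same either way
  enum Kind (field kind in record Profile): symbol SMS added -> a verdict-level change on Profile — the shown value reads the same


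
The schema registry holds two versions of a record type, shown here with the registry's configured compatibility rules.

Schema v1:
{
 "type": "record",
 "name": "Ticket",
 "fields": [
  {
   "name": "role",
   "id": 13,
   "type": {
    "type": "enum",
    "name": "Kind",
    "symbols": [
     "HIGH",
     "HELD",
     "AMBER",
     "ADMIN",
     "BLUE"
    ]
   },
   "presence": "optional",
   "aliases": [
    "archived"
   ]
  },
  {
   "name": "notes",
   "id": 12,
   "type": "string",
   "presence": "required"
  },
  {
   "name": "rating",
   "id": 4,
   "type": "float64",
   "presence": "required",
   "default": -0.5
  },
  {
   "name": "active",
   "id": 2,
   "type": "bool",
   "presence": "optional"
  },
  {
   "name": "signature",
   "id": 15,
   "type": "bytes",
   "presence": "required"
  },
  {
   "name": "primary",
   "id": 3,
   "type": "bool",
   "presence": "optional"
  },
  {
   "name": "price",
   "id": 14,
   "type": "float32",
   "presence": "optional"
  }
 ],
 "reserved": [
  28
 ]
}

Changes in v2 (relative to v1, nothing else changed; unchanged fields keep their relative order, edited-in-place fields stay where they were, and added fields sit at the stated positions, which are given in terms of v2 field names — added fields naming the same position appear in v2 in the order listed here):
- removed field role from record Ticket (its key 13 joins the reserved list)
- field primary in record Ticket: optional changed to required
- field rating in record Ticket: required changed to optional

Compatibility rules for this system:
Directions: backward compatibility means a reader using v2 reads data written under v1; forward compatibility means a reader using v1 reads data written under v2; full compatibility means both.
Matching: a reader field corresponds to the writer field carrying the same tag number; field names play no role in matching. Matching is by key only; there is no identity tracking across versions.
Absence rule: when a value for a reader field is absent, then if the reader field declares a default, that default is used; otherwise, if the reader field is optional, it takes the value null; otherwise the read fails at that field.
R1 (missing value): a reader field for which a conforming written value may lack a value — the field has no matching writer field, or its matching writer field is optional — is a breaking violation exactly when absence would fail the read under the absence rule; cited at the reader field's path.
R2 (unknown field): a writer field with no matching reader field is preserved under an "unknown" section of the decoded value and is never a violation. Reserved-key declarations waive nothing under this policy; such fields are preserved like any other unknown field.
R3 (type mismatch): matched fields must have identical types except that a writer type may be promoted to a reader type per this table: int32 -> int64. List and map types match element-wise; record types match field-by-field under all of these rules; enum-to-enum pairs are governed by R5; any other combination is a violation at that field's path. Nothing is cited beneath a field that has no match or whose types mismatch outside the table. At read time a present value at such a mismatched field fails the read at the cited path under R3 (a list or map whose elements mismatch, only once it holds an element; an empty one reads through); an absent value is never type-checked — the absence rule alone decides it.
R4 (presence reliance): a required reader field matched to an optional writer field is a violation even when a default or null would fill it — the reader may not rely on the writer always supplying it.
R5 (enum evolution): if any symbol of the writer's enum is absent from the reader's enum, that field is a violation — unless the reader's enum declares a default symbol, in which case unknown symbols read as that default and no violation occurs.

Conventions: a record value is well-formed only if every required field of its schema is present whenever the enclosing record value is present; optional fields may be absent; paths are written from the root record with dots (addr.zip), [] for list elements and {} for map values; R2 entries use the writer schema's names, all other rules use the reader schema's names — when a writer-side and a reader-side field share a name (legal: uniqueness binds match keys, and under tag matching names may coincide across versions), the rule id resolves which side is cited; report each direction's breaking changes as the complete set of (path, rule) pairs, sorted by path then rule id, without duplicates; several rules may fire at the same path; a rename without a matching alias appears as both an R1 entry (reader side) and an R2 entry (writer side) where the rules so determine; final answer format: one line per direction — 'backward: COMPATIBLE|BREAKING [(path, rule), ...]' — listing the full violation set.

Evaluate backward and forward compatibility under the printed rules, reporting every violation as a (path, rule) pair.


backward: BREAKING [(primary, R1), (primary, R4)]; forward: BREAKING [(rating, R4)]

the writer's type comes first in each Ticket pair
backward pass over Ticket, reader schema v2, writer schema v1:
  notes <- notes (string -> string, writer required)
  rating <- rating (float64 -> float64, writer required)
  active <- active (bool -> bool, writer optional)
  signature <- signature (bytes -> bytes, writer required)
  primary <- primary (bool -> bool, writer optional)
  price <- price (float32 -> float32, writer optional)
  leftover writer field: role
  violation R1 at primary
  violation R4 at primary
  => backward: BREAKING (2)
forward pass over Ticket, reader schema v1, writer schema v2:
  role: no writer match
  notes <- notes (string -> string, writer required)
  rating <- rating (float64 -> float64, writer optional)
  active <- active (bool -> bool, writer optional)
  signature <- signature (bytes -> bytes, writer required)
  primary <- primary (bool -> bool, writer required)
  price <- price (float32 -> float32, writer optional)
  violation R4 at rating
  => forward: BREAKING (1)


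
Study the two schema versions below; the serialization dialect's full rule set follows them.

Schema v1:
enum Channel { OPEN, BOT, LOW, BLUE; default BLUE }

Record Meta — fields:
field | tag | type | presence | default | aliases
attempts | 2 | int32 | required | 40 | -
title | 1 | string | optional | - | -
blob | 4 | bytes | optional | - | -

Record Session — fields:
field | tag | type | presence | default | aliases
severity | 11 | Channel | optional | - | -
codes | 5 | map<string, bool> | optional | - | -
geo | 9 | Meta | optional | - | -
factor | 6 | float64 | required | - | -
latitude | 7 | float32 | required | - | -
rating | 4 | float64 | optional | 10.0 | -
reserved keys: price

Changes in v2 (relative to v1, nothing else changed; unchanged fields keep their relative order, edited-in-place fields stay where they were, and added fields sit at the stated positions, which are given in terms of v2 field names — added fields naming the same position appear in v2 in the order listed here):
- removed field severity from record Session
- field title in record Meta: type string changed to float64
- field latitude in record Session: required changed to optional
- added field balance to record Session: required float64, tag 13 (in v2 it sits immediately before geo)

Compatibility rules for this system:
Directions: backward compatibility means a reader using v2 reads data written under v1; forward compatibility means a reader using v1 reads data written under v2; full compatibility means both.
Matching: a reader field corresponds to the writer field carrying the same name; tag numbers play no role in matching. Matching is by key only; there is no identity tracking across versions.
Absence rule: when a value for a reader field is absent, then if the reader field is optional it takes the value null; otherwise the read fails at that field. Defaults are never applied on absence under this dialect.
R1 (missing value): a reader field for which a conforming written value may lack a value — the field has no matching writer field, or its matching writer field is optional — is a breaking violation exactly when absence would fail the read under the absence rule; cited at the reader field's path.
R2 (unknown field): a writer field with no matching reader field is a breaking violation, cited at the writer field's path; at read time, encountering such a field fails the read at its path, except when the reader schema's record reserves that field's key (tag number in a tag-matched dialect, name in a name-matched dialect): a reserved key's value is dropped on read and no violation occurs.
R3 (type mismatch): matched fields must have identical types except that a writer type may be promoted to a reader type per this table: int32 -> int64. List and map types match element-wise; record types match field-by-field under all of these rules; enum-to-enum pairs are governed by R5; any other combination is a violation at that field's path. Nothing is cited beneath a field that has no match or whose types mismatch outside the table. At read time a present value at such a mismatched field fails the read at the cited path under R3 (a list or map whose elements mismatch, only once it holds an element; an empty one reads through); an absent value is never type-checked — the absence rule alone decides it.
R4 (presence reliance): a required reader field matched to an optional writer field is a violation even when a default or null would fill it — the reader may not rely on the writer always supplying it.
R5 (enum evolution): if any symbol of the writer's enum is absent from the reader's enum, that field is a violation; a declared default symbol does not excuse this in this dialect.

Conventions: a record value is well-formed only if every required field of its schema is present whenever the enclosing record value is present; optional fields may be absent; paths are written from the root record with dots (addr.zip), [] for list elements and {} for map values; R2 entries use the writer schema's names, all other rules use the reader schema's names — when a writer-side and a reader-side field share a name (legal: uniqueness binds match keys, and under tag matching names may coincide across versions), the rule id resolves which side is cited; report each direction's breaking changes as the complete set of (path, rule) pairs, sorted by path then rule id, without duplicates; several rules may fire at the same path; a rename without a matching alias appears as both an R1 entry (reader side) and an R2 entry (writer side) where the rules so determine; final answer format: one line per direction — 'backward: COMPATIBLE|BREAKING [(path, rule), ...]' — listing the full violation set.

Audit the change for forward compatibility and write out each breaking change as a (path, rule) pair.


forward: BREAKING [(balance, R2), (geo.title, R3), (latitude, R1), (latitude, R4)]

arrows below run writer -> reader for Session
forward on Session — v1 reading data written by v2:
  no writer field matches reader severity
  codes: map<string, bool> -> map<string, bool>, writer optional; from codes
  geo: Meta -> Meta, writer optional; from geo
  factor: float64 -> float64, writer required; from factor
  latitude: float32 -> float32, writer optional; from latitude
  rating: float64 -> float64, writer optional; from rating
  balance (writer side), unknown to reader
  geo.attempts: int32 -> int32, writer required; from geo.attempts
  geo.title: float64 -> string, writer optional; from geo.title
  geo.blob: bytes -> bytes, writer optional; from geo.blob
  rule R2 violated at balance
  rule R3 violated at geo.title
  rule R1 violated at latitude
  rule R4 violated at latitude
  => forward verdict for Session: BREAKING, 4 violation(s)
remaining Session differences; none change what is asked:
  removed field severity from record Session -> fires only in the backward direction of Session, which is not asked here


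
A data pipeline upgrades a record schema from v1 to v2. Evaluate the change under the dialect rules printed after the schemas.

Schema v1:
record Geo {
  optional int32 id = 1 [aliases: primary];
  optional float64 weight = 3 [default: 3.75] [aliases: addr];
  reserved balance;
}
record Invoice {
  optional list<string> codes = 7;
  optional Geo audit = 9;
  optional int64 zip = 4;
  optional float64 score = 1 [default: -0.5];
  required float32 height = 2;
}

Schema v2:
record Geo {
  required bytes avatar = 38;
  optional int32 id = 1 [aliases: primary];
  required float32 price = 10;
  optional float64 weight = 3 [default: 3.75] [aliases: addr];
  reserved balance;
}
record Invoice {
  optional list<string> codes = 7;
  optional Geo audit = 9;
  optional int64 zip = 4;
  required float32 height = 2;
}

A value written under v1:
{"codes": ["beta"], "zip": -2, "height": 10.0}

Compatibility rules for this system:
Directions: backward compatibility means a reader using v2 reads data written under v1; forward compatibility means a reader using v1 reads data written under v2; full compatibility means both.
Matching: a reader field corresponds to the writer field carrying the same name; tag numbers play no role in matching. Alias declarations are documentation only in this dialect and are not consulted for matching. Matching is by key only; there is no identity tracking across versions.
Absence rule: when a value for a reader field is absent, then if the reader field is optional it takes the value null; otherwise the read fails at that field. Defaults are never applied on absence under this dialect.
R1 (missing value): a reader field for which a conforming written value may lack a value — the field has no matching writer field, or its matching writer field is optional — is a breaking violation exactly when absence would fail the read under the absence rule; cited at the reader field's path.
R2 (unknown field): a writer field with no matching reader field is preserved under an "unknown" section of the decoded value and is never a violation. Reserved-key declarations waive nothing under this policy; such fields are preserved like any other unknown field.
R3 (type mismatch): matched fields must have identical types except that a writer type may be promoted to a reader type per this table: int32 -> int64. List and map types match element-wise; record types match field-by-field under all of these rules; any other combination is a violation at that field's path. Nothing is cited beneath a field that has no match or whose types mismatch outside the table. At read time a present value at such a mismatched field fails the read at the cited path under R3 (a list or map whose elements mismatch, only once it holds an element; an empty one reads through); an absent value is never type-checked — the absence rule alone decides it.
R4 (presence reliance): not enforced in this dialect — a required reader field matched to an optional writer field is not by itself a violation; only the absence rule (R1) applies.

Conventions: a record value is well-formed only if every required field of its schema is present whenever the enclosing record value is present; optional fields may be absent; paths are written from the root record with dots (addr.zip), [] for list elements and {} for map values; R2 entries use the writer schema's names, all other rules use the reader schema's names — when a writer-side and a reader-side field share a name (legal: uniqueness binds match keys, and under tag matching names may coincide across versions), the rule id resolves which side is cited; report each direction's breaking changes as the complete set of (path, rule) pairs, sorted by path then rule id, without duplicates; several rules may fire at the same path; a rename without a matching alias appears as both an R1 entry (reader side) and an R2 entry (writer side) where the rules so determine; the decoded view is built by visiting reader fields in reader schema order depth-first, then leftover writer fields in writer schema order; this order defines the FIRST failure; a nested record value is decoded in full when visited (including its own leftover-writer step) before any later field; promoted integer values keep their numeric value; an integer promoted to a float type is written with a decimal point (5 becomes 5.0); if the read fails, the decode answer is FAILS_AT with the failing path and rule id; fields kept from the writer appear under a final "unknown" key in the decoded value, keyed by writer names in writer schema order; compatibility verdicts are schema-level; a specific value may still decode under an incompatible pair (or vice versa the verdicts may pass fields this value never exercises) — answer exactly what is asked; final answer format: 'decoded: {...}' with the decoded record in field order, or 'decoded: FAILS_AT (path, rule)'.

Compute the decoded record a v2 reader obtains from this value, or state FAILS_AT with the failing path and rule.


decoded: {"codes": ["beta"], "audit": null, "zip": -2, "height": 10.0}

in Invoice below, arrows point writer -> reader
decode (reader v2):
  codes := ["beta"]
  audit := null (missing; optional => null)
  zip := -2
  height := 10.0
  => decoded: {"codes": ["beta"], "audit": null, "zip": -2, "height": 10.0}
ruling out the remaining Invoice differences:
  added field avatar to record Geo: required bytes, tag 38 (in v2 it sits immediately before id) -> affects the rule determinations only; this particular Invoice value decodes identically
  added field price to record Geo: required float32, tag 10 (in v2 it sits immediately before weight) -> affects the rule determinations only; this particular Invoice value decodes identically


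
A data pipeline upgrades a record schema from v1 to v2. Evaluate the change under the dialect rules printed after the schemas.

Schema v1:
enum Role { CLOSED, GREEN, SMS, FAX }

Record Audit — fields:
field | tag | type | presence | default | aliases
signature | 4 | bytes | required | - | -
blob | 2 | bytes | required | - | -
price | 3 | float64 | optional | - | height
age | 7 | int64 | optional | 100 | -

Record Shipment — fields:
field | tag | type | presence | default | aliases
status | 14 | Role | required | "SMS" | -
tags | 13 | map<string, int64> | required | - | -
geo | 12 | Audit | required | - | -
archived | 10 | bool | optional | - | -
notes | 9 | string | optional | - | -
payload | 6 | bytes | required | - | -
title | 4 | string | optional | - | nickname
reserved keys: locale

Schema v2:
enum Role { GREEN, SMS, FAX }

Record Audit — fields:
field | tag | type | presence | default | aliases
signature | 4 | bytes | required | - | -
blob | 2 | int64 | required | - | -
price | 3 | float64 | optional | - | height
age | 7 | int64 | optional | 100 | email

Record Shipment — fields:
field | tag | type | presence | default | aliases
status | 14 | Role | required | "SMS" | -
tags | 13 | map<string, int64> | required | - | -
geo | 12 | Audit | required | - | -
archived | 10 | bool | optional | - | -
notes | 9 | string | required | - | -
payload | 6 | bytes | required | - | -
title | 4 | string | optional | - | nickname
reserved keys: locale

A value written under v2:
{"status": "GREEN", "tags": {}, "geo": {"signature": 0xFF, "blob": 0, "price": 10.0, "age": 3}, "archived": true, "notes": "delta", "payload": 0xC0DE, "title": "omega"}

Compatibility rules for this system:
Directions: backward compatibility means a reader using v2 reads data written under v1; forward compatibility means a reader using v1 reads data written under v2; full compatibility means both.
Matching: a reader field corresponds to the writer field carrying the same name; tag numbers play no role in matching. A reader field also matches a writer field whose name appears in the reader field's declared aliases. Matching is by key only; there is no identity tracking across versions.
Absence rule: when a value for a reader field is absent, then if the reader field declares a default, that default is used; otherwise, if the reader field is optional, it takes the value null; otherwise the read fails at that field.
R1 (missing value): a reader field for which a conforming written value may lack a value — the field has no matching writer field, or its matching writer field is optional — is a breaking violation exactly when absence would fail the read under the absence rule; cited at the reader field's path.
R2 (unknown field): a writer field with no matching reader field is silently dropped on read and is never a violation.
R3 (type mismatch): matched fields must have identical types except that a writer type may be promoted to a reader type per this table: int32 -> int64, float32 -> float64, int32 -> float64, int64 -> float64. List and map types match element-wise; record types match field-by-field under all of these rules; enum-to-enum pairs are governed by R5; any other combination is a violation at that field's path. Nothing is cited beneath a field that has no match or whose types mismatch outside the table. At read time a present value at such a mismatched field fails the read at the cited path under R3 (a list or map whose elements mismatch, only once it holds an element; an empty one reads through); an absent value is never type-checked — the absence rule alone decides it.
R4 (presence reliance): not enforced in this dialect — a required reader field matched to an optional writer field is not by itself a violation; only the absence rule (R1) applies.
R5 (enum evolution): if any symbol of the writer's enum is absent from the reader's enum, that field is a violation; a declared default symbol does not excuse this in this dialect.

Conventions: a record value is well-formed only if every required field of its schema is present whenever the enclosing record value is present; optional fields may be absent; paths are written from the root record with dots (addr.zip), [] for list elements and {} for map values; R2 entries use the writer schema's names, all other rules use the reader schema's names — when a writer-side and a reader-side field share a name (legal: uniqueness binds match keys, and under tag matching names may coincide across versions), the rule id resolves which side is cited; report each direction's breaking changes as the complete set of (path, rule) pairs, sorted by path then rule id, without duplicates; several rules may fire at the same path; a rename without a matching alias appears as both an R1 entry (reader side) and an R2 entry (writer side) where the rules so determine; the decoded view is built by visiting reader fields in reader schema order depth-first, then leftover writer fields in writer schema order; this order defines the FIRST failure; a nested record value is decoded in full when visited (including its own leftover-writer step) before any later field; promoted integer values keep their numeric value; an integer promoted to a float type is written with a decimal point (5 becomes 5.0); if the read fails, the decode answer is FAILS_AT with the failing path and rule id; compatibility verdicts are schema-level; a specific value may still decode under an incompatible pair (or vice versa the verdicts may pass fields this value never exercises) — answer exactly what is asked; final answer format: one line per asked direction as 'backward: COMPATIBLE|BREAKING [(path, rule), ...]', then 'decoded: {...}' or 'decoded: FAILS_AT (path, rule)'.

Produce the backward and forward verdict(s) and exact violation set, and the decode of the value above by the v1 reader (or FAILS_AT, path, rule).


each type pair in Shipment: writer, then reader
backward pass over Shipment, reader schema v2, writer schema v1:
  status: Role -> Role, writer required; from status
  tags: map<string, int64> -> map<string, int64>, writer required; from tags
  geo: Audit -> Audit, writer required; from geo
  archived: bool -> bool, writer optional; from archived
  notes: string -> string, writer optional; from notes
  payload: bytes -> bytes, writer required; from payload
  title: string -> string, writer optional; from title
  geo.signature: bytes -> bytes, writer required; from geo.signature
  geo.blob: bytes -> int64, writer required; from geo.blob
  geo.price: float64 -> float64, writer optional; from geo.price
  geo.age: int64 -> int64, writer optional; from geo.age
  rule R3 violated at geo.blob
  rule R1 violated at notes
  rule R5 violated at status
  => 3 violation(s): backward is BREAKING for Shipment
forward pass over Shipment, reader schema v1, writer schema v2:
  status: Role -> Role, writer required; from status
  tags: map<string, int64> -> map<string, int64>, writer required; from tags
  geo: Audit -> Audit, writer required; from geo
  archived: bool -> bool, writer optional; from archived
  notes: string -> string, writer required; from notes
  payload: bytes -> bytes, writer required; from payload
  title: string -> string, writer optional; from title
  geo.signature: bytes -> bytes, writer required; from geo.signature
  geo.blob: int64 -> bytes, writer required; from geo.blob
  geo.price: float64 -> float64, writer optional; from geo.price
  geo.age: int64 -> int64, writer optional; from geo.age
  rule R3 violated at geo.blob
  => 1 violation(s): forward is BREAKING for Shipment
decoding the Shipment value with the v1 reader:
  status := "GREEN"
  tags := {}
  geo.signature := 0xFF
  read fails at geo.blob under R3
  => FAILS_AT (geo.blob, R3)

backward: BREAKING [(geo.blob, R3), (notes, R1), (status, R5)]; forward: BREAKING [(geo.blob, R3)]; decoded: FAILS_AT (geo.blob, R3)


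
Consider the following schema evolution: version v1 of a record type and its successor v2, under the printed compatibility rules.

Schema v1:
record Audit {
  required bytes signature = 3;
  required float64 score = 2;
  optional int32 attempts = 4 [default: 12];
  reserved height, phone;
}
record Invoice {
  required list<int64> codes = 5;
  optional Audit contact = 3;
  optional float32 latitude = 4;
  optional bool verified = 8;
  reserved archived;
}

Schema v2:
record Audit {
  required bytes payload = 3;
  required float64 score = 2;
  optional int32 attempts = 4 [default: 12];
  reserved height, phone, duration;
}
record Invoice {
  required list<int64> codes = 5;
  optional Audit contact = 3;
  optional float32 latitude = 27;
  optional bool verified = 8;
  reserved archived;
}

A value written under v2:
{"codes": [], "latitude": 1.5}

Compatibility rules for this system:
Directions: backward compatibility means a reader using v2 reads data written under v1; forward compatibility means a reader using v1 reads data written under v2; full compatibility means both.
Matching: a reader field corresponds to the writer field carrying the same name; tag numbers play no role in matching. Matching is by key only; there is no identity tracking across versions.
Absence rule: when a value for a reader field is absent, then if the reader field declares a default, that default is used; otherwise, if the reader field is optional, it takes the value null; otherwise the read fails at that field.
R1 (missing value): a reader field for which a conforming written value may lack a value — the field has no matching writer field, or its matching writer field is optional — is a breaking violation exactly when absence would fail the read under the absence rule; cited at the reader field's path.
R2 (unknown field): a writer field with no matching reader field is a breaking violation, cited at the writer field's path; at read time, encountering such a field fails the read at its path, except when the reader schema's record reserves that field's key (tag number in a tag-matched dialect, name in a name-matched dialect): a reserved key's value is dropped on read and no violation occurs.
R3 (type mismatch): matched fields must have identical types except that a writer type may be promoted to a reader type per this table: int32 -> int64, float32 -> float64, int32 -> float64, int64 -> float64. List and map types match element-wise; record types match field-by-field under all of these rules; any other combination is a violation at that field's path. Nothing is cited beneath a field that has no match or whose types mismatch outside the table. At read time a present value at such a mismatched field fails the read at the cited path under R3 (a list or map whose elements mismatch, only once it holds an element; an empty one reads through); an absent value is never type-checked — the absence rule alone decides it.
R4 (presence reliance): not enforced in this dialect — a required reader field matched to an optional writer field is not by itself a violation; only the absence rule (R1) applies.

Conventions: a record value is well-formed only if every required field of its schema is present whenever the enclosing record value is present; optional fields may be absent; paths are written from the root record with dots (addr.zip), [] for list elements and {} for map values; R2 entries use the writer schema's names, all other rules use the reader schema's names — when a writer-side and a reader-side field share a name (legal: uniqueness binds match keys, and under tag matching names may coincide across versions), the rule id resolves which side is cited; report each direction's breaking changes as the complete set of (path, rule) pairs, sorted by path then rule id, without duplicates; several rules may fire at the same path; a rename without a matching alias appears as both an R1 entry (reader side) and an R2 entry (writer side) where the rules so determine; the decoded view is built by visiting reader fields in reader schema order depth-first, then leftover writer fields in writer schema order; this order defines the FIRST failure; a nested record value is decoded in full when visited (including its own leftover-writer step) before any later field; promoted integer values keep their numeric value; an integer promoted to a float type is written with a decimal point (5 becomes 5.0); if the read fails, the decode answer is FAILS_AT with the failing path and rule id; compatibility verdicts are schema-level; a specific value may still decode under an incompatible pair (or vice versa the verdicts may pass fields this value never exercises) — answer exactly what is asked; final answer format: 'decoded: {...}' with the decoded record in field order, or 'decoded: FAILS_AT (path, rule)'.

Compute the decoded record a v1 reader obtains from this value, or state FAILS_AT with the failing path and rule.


decoded: {"codes": [], "contact": null, "latitude": 1.5, "verified": null}

in Invoice below, arrows point writer -> reader
decoding the Invoice value with the v1 reader:
  codes := []
  contact := null (missing; optional => null)
  latitude := 1.5
  verified := null (missing; optional => null)
  => decoded: {"codes": [], "contact": null, "latitude": 1.5, "verified": null}
diffs on Invoice not affecting the asked answer:
  renamed field signature to payload in record Audit -> matters for Invoice compatibility verdicts, not for this value's decode
  field latitude in record Invoice: tag 4 changed to 27 -> inert under this dialect — no rule fires on Invoice and the result does not move
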